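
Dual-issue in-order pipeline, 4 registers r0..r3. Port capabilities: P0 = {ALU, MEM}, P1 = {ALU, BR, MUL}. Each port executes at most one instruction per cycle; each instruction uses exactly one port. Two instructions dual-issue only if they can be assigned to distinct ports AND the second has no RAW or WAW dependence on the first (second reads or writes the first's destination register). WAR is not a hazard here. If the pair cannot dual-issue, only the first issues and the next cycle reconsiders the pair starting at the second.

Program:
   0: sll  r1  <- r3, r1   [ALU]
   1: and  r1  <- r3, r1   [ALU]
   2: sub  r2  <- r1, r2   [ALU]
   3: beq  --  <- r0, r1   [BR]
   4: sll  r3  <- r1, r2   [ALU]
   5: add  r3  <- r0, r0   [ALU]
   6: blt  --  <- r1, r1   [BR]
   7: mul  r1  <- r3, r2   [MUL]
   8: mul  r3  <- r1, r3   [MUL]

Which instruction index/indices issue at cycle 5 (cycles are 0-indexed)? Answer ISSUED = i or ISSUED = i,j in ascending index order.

ISSUED = 7

0. sll.ALU @i0  | RAW+WAW r1
1. and.ALU @i1  | RAW r1
2. sub.ALU beq.BR @i2/i3  | 2-wide
3. sll.ALU @i4  | WAW r3
4. add.ALU blt.BR @i5/i6  | 2-wide
5. mul.MUL @i7  | no-port MUL/MUL
6. mul.MUL @i8  | tail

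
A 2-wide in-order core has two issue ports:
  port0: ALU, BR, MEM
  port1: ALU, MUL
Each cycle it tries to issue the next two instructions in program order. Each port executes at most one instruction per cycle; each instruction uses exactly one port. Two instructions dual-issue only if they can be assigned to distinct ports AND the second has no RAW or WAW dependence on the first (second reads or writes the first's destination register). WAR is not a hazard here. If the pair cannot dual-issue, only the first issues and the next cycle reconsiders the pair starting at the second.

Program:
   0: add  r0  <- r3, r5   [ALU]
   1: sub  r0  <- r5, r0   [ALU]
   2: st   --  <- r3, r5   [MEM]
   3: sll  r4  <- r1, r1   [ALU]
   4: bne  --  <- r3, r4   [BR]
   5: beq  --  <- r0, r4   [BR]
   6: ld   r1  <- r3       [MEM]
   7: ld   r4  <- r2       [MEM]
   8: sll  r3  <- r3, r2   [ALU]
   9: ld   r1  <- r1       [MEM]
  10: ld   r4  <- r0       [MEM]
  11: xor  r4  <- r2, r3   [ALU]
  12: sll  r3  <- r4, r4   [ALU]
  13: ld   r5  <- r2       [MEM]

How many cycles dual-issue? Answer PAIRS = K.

PAIRS = 3

  cy0 -> i0 (add.ALU) RAW+WAW r0
  cy1 -> i1/i2 (sub.ALU/st.MEM) 2-wide
  cy2 -> i3 (sll.ALU) RAW r4
  cy3 -> i4 (bne.BR) no-port BR/BR
  cy4 -> i5 (beq.BR) no-port BR/MEM
  cy5 -> i6 (ld.MEM) no-port MEM/MEM
  cy6 -> i7/i8 (ld.MEM/sll.ALU) 2-wide
  cy7 -> i9 (ld.MEM) no-port MEM/MEM
  cy8 -> i10 (ld.MEM) WAW r4
  cy9 -> i11 (xor.ALU) RAW r4
  cy10 -> i12/i13 (sll.ALU/ld.MEM) 2-wide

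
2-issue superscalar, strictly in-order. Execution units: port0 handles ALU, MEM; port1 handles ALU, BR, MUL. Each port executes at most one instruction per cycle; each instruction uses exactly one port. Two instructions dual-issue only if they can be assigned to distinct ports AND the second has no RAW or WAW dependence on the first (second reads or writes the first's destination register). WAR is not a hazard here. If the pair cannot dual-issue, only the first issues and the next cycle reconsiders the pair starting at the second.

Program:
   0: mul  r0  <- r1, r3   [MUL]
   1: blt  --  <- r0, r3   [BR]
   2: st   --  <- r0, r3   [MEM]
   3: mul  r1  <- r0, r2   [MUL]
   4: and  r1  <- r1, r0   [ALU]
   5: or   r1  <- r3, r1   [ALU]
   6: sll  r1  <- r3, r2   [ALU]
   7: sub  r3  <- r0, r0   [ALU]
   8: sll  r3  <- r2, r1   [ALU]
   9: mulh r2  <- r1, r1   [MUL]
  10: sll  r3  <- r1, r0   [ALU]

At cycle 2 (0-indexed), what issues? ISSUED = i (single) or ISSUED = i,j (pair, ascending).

  cy0 -> i0 (mul.MUL) no-port MUL/BR
  cy1 -> i1+i2 (blt.BR/st.MEM) dual
  cy2 -> i3 (mul.MUL) RAW+WAW r1
  cy3 -> i4 (and.ALU) RAW+WAW r1
  cy4 -> i5 (or.ALU) WAW r1
  cy5 -> i6+i7 (sll.ALU/sub.ALU) dual
  cy6 -> i8+i9 (sll.ALU/mulh.MUL) dual
  cy7 -> i10 (sll.ALU) tail

ISSUED = 3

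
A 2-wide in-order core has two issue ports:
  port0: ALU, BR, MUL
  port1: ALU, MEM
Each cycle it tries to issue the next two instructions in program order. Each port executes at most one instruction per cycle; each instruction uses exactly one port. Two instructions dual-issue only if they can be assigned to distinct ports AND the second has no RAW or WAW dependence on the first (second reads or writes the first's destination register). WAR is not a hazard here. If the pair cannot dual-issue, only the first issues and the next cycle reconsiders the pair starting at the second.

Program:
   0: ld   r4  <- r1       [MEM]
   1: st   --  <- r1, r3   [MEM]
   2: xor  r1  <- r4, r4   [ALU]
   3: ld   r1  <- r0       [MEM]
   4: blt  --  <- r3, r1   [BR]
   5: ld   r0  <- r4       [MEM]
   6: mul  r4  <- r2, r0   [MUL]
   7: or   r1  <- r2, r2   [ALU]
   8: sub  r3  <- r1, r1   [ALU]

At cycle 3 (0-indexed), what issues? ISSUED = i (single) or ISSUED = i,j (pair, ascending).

ISSUED = 4,5

  cy0 -> i0 (ld) no-port MEM/MEM
  cy1 -> i1/i2 (st+xor) pair
  cy2 -> i3 (ld) RAW r1
  cy3 -> i4/i5 (blt+ld) pair
  cy4 -> i6/i7 (mul+or) pair
  cy5 -> i8 (sub) tail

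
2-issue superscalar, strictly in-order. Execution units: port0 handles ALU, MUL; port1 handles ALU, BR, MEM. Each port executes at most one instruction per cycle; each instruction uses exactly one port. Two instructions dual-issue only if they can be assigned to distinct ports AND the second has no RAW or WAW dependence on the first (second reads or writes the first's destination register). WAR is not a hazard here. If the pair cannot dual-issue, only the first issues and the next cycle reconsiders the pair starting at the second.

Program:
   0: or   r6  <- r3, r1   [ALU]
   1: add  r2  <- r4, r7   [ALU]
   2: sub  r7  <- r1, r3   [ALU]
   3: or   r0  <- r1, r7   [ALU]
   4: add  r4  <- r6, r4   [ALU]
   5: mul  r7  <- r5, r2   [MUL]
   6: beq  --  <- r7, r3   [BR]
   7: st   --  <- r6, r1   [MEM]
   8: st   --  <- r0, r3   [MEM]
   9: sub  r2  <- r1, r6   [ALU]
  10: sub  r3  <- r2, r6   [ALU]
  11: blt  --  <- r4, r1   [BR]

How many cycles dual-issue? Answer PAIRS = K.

t=0 i0/i1:or;add ; pair
t=1 i2:sub ; RAW r7
t=2 i3/i4:or;add ; pair
t=3 i5:mul ; RAW r7
t=4 i6:beq ; no-port BR/MEM
t=5 i7:st ; no-port MEM/MEM
t=6 i8/i9:st;sub ; pair
t=7 i10/i11:sub;blt ; pair

PAIRS = 4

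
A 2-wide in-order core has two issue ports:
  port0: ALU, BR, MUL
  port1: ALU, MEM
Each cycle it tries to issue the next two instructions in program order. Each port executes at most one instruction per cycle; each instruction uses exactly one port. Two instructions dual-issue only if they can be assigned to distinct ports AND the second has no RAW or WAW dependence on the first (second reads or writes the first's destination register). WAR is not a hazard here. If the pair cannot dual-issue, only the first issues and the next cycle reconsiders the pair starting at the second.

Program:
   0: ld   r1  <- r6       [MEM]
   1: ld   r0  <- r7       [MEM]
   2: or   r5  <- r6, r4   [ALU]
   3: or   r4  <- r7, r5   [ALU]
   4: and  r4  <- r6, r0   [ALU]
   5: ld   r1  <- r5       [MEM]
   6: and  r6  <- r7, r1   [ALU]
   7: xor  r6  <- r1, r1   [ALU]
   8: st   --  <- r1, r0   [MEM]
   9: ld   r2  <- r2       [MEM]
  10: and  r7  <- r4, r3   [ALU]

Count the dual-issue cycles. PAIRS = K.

t=0 i0:ld ; no-port MEM/MEM
t=1 i1,i2:ld;or ; dual
t=2 i3:or ; WAW r4
t=3 i4,i5:and;ld ; dual
t=4 i6:and ; WAW r6
t=5 i7,i8:xor;st ; dual
t=6 i9,i10:ld;and ; dual

PAIRS = 4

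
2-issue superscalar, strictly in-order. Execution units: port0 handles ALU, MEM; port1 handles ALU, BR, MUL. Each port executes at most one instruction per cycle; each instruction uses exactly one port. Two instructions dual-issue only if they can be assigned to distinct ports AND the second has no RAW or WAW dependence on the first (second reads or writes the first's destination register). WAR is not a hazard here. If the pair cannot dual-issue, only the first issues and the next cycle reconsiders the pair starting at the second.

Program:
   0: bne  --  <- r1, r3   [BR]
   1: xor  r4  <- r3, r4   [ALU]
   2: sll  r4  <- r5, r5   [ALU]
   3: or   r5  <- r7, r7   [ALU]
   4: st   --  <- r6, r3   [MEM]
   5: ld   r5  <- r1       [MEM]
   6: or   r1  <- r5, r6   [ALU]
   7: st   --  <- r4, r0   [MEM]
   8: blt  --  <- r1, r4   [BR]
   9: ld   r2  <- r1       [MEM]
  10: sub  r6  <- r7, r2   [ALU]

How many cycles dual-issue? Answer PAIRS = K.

PAIRS = 4

t=0 i0,i1:bne/xor ; pair
t=1 i2,i3:sll/or ; pair
t=2 i4:st ; no-port MEM/MEM
t=3 i5:ld ; RAW r5
t=4 i6,i7:or/st ; pair
t=5 i8,i9:blt/ld ; pair
t=6 i10:sub ; tail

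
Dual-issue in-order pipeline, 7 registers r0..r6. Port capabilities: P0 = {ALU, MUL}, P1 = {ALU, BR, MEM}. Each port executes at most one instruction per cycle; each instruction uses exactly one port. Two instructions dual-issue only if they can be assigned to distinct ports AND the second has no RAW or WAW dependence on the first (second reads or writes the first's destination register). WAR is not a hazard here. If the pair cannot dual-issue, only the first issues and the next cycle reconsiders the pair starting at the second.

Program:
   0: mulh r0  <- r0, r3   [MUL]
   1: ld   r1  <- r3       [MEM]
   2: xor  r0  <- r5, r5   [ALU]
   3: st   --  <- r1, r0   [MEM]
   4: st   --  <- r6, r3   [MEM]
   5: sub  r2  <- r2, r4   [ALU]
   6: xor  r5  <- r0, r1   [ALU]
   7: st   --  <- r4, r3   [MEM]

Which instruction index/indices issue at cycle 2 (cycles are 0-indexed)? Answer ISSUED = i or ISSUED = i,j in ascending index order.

ISSUED = 3

  cy0 -> i0&i1 (mulh.MUL+ld.MEM) dual
  cy1 -> i2 (xor.ALU) RAW r0
  cy2 -> i3 (st.MEM) no-port MEM/MEM
  cy3 -> i4&i5 (st.MEM+sub.ALU) dual
  cy4 -> i6&i7 (xor.ALU+st.MEM) dual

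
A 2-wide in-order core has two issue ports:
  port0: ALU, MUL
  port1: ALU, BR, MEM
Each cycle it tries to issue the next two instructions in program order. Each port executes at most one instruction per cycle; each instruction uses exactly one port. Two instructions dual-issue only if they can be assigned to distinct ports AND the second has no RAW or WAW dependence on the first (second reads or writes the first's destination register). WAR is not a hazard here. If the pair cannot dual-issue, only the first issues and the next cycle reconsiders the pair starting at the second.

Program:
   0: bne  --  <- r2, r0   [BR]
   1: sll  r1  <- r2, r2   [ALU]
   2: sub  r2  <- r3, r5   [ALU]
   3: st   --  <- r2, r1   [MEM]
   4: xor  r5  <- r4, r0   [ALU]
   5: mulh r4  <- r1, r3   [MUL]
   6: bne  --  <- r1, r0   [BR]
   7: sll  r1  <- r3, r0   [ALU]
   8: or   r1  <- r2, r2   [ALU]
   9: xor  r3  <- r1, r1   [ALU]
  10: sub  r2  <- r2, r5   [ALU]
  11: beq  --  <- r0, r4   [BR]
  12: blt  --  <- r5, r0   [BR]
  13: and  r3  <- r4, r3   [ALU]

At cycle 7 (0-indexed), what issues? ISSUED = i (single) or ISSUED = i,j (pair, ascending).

  cy0 -> i0&i1 (bne sll) 2-wide
  cy1 -> i2 (sub) RAW r2
  cy2 -> i3&i4 (st xor) 2-wide
  cy3 -> i5&i6 (mulh bne) 2-wide
  cy4 -> i7 (sll) WAW r1
  cy5 -> i8 (or) RAW r1
  cy6 -> i9&i10 (xor sub) 2-wide
  cy7 -> i11 (beq) no-port BR/BR
  cy8 -> i12&i13 (blt and) 2-wide

ISSUED = 11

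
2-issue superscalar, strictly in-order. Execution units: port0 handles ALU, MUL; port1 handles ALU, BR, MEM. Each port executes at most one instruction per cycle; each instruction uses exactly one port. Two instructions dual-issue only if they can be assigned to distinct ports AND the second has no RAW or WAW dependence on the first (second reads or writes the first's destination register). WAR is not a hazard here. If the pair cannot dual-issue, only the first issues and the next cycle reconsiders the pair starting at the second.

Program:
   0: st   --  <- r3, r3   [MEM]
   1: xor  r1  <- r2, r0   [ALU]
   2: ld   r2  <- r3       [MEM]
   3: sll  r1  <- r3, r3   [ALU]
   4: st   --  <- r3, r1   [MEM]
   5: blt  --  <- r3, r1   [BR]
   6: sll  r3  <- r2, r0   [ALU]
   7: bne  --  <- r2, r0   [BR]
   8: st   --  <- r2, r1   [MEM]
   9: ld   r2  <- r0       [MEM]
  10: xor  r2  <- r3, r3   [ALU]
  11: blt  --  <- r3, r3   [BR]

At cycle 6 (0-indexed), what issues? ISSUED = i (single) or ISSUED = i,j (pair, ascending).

  cy0 -> i0/i1 (st xor) 2-wide
  cy1 -> i2/i3 (ld sll) 2-wide
  cy2 -> i4 (st) no-port MEM/BR
  cy3 -> i5/i6 (blt sll) 2-wide
  cy4 -> i7 (bne) no-port BR/MEM
  cy5 -> i8 (st) no-port MEM/MEM
  cy6 -> i9 (ld) WAW r2
  cy7 -> i10/i11 (xor blt) 2-wide

ISSUED = 9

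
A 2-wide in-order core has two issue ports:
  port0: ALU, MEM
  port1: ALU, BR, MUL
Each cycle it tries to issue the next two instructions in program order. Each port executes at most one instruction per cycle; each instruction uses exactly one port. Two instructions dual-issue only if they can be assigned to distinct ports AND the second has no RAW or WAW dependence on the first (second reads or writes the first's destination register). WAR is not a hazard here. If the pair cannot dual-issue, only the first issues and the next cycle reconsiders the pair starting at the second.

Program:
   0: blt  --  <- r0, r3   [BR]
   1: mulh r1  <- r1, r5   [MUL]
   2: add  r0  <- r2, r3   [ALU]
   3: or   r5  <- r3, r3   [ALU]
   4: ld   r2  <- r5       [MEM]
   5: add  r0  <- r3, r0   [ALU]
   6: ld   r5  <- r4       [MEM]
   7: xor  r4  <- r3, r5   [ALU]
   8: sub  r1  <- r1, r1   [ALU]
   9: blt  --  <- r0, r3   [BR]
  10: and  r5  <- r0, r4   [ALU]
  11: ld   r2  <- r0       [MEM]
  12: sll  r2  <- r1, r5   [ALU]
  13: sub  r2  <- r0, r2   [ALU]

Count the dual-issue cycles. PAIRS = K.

[0] i0  blt  -- no-port BR/MUL
[1] i1&i2  mulh add  -- pair
[2] i3  or  -- RAW r5
[3] i4&i5  ld add  -- pair
[4] i6  ld  -- RAW r5
[5] i7&i8  xor sub  -- pair
[6] i9&i10  blt and  -- pair
[7] i11  ld  -- WAW r2
[8] i12  sll  -- RAW+WAW r2
[9] i13  sub  -- tail

PAIRS = 4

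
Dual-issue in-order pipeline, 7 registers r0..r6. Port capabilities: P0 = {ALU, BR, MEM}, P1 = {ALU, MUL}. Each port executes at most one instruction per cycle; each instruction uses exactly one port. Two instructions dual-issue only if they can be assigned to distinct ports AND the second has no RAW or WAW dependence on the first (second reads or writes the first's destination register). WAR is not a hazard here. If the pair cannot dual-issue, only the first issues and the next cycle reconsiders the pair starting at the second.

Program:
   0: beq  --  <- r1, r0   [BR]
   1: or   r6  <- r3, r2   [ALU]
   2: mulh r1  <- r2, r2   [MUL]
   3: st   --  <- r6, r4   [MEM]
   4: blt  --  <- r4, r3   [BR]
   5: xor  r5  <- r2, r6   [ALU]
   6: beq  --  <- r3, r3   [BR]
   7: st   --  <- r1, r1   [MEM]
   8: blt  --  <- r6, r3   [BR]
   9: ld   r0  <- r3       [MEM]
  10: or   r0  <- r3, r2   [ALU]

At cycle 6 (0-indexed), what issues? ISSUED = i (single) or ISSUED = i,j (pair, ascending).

ISSUED = 9

c0: i0&i1 beq.BR;or.ALU  dual
c1: i2&i3 mulh.MUL;st.MEM  dual
c2: i4&i5 blt.BR;xor.ALU  dual
c3: i6 beq.BR  no-port BR/MEM
c4: i7 st.MEM  no-port MEM/BR
c5: i8 blt.BR  no-port BR/MEM
c6: i9 ld.MEM  WAW r0
c7: i10 or.ALU  tail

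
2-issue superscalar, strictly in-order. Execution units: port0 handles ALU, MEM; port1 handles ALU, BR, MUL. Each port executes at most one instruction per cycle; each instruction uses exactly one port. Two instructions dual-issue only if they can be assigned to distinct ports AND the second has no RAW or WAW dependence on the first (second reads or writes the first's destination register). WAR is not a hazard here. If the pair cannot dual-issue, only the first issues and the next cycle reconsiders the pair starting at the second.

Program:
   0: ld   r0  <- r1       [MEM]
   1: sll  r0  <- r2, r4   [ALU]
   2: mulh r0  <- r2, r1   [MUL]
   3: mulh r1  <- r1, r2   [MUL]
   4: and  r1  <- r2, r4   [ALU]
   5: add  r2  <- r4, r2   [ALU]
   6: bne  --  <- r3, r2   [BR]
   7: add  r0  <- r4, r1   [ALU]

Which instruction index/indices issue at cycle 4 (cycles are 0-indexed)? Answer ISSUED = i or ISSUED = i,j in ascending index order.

  cy0 -> i0 (ld) WAW r0
  cy1 -> i1 (sll) WAW r0
  cy2 -> i2 (mulh) no-port MUL/MUL
  cy3 -> i3 (mulh) WAW r1
  cy4 -> i4/i5 (and;add) 2-wide
  cy5 -> i6/i7 (bne;add) 2-wide

ISSUED = 4,5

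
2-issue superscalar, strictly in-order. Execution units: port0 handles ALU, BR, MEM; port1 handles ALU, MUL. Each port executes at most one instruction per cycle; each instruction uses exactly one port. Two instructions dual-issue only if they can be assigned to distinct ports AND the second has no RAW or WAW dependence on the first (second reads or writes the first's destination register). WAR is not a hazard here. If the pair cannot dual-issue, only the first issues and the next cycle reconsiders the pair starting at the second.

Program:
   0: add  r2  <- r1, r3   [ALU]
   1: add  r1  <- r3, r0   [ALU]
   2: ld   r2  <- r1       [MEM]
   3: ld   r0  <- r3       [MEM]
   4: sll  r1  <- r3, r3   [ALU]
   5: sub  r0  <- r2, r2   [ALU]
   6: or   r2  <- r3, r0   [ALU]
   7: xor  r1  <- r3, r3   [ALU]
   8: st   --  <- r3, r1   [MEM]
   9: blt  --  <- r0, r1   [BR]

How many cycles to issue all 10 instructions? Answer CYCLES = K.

CYCLES = 7

#0 head=0: add.ALU add.ALU i0,i1 2-wide
#1 head=2: ld.MEM i2 no-port MEM/MEM
#2 head=3: ld.MEM sll.ALU i3,i4 2-wide
#3 head=5: sub.ALU i5 RAW r0
#4 head=6: or.ALU xor.ALU i6,i7 2-wide
#5 head=8: st.MEM i8 no-port MEM/BR
#6 head=9: blt.BR i9 tail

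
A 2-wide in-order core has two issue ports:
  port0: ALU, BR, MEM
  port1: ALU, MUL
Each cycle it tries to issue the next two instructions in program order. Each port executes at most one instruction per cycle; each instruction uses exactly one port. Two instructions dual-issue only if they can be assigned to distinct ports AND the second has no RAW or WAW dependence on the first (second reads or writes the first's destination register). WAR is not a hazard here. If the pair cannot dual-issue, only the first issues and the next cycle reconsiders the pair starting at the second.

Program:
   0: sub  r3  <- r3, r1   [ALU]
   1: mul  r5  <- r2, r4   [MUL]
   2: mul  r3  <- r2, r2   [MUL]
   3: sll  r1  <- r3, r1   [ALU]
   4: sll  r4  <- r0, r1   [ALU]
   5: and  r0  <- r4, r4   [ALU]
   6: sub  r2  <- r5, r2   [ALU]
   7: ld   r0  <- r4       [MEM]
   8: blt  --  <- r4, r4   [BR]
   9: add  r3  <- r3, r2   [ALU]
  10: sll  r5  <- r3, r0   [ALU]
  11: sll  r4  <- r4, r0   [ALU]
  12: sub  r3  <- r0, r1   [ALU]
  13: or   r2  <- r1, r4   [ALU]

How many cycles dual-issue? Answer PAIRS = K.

#0 head=0: sub/mul i0+i1 dual
#1 head=2: mul i2 RAW r3
#2 head=3: sll i3 RAW r1
#3 head=4: sll i4 RAW r4
#4 head=5: and/sub i5+i6 dual
#5 head=7: ld i7 no-port MEM/BR
#6 head=8: blt/add i8+i9 dual
#7 head=10: sll/sll i10+i11 dual
#8 head=12: sub/or i12+i13 dual

PAIRS = 5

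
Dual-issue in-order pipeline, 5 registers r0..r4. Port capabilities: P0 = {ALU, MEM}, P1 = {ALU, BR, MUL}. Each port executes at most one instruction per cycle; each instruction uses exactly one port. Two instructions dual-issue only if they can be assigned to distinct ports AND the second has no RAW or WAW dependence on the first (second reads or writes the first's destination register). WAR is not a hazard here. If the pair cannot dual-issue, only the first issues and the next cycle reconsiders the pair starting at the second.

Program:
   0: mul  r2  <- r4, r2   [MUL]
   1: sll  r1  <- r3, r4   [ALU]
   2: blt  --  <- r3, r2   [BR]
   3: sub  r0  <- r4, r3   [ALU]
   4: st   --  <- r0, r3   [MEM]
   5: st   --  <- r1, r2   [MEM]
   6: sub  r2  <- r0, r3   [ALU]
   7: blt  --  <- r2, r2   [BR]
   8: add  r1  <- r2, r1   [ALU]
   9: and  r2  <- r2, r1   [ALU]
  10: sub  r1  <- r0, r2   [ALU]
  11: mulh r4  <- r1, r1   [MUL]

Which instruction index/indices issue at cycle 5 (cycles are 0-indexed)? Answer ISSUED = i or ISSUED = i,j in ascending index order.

ISSUED = 9

0. mul/sll @i0&i1  | 2-wide
1. blt/sub @i2&i3  | 2-wide
2. st @i4  | no-port MEM/MEM
3. st/sub @i5&i6  | 2-wide
4. blt/add @i7&i8  | 2-wide
5. and @i9  | RAW r2
6. sub @i10  | RAW r1
7. mulh @i11  | tail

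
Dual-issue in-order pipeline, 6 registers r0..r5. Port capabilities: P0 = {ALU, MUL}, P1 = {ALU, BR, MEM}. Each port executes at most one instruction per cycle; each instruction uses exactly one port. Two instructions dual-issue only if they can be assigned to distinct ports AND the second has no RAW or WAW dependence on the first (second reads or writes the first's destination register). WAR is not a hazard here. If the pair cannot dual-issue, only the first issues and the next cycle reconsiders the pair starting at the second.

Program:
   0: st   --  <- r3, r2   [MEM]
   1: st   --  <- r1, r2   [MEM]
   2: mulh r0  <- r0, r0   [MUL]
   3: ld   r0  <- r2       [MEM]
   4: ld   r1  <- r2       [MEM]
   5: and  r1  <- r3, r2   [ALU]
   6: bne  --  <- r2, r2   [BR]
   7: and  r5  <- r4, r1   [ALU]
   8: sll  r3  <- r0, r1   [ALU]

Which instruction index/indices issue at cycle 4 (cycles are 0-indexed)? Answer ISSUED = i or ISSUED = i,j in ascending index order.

ISSUED = 5,6

c0: i0 st  no-port MEM/MEM
c1: i1+i2 st+mulh  dual
c2: i3 ld  no-port MEM/MEM
c3: i4 ld  WAW r1
c4: i5+i6 and+bne  dual
c5: i7+i8 and+sll  dual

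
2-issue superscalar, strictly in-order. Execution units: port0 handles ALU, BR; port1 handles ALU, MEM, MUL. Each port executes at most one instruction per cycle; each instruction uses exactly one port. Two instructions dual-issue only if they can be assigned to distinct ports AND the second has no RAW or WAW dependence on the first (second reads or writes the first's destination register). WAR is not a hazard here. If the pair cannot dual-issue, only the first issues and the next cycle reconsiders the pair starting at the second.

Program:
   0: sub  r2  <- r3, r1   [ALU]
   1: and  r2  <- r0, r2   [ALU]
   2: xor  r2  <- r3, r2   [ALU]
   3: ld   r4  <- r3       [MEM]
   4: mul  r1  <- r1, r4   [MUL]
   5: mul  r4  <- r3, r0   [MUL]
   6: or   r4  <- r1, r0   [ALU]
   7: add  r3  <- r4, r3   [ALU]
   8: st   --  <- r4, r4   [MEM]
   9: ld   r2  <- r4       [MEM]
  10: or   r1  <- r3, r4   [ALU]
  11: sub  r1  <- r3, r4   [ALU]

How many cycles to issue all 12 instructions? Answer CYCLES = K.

[0] i0  sub  -- RAW+WAW r2
[1] i1  and  -- RAW+WAW r2
[2] i2&i3  xor ld  -- dual
[3] i4  mul  -- no-port MUL/MUL
[4] i5  mul  -- WAW r4
[5] i6  or  -- RAW r4
[6] i7&i8  add st  -- dual
[7] i9&i10  ld or  -- dual
[8] i11  sub  -- tail

CYCLES = 9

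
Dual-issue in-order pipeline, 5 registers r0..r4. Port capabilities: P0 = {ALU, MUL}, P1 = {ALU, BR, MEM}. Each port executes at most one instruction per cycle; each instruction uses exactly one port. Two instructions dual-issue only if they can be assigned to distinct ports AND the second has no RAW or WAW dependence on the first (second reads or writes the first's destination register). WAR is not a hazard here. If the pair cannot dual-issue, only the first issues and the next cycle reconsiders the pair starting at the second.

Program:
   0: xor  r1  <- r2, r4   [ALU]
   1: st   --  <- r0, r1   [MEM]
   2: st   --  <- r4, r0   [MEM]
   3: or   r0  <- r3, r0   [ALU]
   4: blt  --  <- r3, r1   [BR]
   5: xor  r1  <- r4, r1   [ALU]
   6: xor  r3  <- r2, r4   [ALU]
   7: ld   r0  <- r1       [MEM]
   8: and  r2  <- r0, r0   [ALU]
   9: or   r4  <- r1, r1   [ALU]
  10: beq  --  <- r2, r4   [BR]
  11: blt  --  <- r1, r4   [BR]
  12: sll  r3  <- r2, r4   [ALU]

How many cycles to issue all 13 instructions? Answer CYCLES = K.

c0: i0 xor.ALU  RAW r1
c1: i1 st.MEM  no-port MEM/MEM
c2: i2&i3 st.MEM;or.ALU  pair
c3: i4&i5 blt.BR;xor.ALU  pair
c4: i6&i7 xor.ALU;ld.MEM  pair
c5: i8&i9 and.ALU;or.ALU  pair
c6: i10 beq.BR  no-port BR/BR
c7: i11&i12 blt.BR;sll.ALU  pair

CYCLES = 8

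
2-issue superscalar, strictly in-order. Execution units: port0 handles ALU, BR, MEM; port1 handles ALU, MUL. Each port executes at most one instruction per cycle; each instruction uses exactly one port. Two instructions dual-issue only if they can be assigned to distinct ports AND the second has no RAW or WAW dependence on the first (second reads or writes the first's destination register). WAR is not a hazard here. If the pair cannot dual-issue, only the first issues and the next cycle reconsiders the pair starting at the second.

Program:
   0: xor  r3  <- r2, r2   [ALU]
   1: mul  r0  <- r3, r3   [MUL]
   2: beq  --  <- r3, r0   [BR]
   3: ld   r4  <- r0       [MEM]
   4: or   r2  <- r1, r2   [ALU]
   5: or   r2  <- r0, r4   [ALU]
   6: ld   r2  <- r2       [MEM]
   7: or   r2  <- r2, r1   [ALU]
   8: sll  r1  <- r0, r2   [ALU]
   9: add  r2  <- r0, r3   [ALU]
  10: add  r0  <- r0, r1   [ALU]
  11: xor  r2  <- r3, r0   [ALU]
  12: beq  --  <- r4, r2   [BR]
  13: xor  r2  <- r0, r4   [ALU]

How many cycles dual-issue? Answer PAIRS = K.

  cy0 -> i0 (xor.ALU) RAW r3
  cy1 -> i1 (mul.MUL) RAW r0
  cy2 -> i2 (beq.BR) no-port BR/MEM
  cy3 -> i3&i4 (ld.MEM+or.ALU) 2-wide
  cy4 -> i5 (or.ALU) RAW+WAW r2
  cy5 -> i6 (ld.MEM) RAW+WAW r2
  cy6 -> i7 (or.ALU) RAW r2
  cy7 -> i8&i9 (sll.ALU+add.ALU) 2-wide
  cy8 -> i10 (add.ALU) RAW r0
  cy9 -> i11 (xor.ALU) RAW r2
  cy10 -> i12&i13 (beq.BR+xor.ALU) 2-wide

PAIRS = 3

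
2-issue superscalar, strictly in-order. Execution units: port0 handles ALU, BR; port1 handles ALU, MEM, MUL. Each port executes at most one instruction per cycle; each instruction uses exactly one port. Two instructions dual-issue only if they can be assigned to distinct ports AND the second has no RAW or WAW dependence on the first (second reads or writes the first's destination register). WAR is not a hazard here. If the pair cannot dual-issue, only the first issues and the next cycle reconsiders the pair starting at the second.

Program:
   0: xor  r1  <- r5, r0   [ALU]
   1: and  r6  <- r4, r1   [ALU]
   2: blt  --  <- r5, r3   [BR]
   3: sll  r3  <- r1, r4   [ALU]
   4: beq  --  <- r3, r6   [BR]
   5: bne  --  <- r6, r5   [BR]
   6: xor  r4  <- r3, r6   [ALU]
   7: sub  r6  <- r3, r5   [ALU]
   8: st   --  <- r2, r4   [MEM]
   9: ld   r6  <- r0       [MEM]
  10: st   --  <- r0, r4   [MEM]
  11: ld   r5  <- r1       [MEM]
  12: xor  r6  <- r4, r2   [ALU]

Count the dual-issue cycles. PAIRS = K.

#0 head=0: xor.ALU i0 RAW r1
#1 head=1: and.ALU/blt.BR i1&i2 pair
#2 head=3: sll.ALU i3 RAW r3
#3 head=4: beq.BR i4 no-port BR/BR
#4 head=5: bne.BR/xor.ALU i5&i6 pair
#5 head=7: sub.ALU/st.MEM i7&i8 pair
#6 head=9: ld.MEM i9 no-port MEM/MEM
#7 head=10: st.MEM i10 no-port MEM/MEM
#8 head=11: ld.MEM/xor.ALU i11&i12 pair

PAIRS = 4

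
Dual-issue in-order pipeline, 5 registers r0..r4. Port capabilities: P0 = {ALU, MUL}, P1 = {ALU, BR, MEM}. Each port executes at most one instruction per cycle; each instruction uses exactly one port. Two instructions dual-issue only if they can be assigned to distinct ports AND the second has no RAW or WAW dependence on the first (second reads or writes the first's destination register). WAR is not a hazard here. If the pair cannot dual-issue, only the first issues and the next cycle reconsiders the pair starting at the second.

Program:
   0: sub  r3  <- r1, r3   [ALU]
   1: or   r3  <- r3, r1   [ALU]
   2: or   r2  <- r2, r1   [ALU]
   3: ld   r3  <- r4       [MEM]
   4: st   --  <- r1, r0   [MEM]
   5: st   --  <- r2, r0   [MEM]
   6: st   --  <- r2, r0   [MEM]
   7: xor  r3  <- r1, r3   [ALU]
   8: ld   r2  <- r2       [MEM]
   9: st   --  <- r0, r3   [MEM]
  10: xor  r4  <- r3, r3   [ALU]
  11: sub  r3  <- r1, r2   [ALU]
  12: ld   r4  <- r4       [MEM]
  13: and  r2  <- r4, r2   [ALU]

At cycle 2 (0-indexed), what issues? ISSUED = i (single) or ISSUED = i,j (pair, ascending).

ISSUED = 3

t=0 i0:sub ; RAW+WAW r3
t=1 i1&i2:or/or ; pair
t=2 i3:ld ; no-port MEM/MEM
t=3 i4:st ; no-port MEM/MEM
t=4 i5:st ; no-port MEM/MEM
t=5 i6&i7:st/xor ; pair
t=6 i8:ld ; no-port MEM/MEM
t=7 i9&i10:st/xor ; pair
t=8 i11&i12:sub/ld ; pair
t=9 i13:and ; tail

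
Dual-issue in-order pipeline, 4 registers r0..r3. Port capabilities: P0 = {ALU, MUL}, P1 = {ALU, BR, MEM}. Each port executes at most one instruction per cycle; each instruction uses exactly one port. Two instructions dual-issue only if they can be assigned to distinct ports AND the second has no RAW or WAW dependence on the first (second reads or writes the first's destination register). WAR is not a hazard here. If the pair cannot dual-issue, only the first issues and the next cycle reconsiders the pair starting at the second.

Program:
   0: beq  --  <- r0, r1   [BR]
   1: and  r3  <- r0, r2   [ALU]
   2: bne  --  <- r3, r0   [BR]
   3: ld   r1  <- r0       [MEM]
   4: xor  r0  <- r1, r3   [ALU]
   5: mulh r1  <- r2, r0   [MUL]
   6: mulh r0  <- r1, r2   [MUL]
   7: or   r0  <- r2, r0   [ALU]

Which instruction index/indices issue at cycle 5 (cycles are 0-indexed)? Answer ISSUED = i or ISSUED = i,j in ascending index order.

ISSUED = 6

0. beq.BR+and.ALU @i0+i1  | 2-wide
1. bne.BR @i2  | no-port BR/MEM
2. ld.MEM @i3  | RAW r1
3. xor.ALU @i4  | RAW r0
4. mulh.MUL @i5  | no-port MUL/MUL
5. mulh.MUL @i6  | RAW+WAW r0
6. or.ALU @i7  | tail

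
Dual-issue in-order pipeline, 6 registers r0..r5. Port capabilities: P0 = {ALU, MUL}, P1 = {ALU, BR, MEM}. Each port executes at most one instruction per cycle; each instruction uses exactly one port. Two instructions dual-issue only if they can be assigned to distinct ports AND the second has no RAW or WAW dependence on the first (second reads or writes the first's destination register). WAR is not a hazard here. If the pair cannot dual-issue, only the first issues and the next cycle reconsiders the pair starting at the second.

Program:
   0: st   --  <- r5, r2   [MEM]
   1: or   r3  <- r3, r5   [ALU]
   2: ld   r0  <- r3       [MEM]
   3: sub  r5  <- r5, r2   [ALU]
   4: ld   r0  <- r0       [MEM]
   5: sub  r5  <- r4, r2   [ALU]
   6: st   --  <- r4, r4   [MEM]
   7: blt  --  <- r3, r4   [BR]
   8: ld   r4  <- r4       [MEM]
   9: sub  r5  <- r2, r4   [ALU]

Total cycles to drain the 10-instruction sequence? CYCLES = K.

[0] i0/i1  st.MEM or.ALU  -- 2-wide
[1] i2/i3  ld.MEM sub.ALU  -- 2-wide
[2] i4/i5  ld.MEM sub.ALU  -- 2-wide
[3] i6  st.MEM  -- no-port MEM/BR
[4] i7  blt.BR  -- no-port BR/MEM
[5] i8  ld.MEM  -- RAW r4
[6] i9  sub.ALU  -- tail

CYCLES = 7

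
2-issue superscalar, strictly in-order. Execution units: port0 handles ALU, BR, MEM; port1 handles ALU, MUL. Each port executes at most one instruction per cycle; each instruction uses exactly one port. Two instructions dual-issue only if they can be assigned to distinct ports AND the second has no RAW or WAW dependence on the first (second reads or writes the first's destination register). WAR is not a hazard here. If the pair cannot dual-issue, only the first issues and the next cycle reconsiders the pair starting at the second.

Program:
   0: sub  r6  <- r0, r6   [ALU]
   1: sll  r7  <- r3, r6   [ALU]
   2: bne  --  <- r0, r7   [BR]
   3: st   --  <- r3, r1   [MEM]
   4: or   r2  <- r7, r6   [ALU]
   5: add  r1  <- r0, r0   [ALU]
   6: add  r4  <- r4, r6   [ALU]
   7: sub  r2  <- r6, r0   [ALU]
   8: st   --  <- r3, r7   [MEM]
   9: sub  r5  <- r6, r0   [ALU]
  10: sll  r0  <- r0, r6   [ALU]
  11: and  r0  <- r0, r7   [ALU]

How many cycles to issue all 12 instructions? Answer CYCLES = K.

  cy0 -> i0 (sub.ALU) RAW r6
  cy1 -> i1 (sll.ALU) RAW r7
  cy2 -> i2 (bne.BR) no-port BR/MEM
  cy3 -> i3&i4 (st.MEM+or.ALU) dual
  cy4 -> i5&i6 (add.ALU+add.ALU) dual
  cy5 -> i7&i8 (sub.ALU+st.MEM) dual
  cy6 -> i9&i10 (sub.ALU+sll.ALU) dual
  cy7 -> i11 (and.ALU) tail

CYCLES = 8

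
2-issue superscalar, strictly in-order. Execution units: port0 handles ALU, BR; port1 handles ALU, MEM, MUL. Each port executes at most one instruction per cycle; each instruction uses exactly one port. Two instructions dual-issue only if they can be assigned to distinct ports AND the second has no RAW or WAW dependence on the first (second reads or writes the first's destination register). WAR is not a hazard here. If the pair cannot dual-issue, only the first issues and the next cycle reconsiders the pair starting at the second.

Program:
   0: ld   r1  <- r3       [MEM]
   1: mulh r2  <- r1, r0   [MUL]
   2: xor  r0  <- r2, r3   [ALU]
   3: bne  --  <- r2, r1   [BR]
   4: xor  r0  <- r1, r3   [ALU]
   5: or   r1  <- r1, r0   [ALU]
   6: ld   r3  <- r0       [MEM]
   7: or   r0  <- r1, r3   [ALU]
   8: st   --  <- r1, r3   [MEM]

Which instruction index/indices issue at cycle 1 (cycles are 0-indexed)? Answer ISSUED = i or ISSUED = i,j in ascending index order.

[0] i0  ld.MEM  -- no-port MEM/MUL
[1] i1  mulh.MUL  -- RAW r2
[2] i2+i3  xor.ALU bne.BR  -- pair
[3] i4  xor.ALU  -- RAW r0
[4] i5+i6  or.ALU ld.MEM  -- pair
[5] i7+i8  or.ALU st.MEM  -- pair

ISSUED = 1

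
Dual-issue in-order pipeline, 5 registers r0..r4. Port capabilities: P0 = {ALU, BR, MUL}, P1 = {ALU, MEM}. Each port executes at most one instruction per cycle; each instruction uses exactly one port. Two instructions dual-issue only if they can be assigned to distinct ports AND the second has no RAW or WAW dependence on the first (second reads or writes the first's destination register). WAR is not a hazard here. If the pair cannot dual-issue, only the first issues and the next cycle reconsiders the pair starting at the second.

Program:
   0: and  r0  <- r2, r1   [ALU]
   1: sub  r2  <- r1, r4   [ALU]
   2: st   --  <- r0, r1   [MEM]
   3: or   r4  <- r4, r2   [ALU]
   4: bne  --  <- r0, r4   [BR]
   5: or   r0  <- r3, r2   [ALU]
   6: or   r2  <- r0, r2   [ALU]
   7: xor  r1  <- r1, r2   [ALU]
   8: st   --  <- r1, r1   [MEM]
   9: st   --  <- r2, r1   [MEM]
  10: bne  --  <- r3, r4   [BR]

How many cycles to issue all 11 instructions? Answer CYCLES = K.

0. and.ALU;sub.ALU @i0/i1  | pair
1. st.MEM;or.ALU @i2/i3  | pair
2. bne.BR;or.ALU @i4/i5  | pair
3. or.ALU @i6  | RAW r2
4. xor.ALU @i7  | RAW r1
5. st.MEM @i8  | no-port MEM/MEM
6. st.MEM;bne.BR @i9/i10  | pair

CYCLES = 7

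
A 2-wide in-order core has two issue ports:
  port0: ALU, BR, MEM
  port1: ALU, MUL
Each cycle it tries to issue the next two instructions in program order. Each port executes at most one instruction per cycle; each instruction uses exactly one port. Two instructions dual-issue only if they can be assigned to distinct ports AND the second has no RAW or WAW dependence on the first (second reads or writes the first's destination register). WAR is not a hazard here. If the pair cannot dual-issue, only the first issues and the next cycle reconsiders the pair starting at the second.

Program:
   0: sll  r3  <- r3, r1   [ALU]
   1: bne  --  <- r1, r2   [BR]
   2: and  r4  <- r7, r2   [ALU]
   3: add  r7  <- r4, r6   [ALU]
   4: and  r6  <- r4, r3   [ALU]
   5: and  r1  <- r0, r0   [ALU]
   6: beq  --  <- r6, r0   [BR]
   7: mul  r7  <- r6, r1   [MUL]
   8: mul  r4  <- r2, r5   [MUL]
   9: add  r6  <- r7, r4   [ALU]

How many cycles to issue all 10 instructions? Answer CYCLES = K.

CYCLES = 7

0. sll+bne @i0+i1  | pair
1. and @i2  | RAW r4
2. add+and @i3+i4  | pair
3. and+beq @i5+i6  | pair
4. mul @i7  | no-port MUL/MUL
5. mul @i8  | RAW r4
6. add @i9  | tail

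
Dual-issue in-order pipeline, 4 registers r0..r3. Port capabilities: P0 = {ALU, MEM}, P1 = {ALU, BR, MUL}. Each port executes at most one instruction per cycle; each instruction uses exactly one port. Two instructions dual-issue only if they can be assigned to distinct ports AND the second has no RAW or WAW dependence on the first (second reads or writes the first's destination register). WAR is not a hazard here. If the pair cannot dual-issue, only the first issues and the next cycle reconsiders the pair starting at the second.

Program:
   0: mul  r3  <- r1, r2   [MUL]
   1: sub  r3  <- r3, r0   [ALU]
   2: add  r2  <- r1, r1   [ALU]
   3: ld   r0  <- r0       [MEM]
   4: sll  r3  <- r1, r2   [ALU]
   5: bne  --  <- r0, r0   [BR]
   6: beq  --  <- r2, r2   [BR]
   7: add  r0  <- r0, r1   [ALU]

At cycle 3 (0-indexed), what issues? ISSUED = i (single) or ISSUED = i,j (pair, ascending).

ISSUED = 5

#0 head=0: mul i0 RAW+WAW r3
#1 head=1: sub+add i1,i2 2-wide
#2 head=3: ld+sll i3,i4 2-wide
#3 head=5: bne i5 no-port BR/BR
#4 head=6: beq+add i6,i7 2-wide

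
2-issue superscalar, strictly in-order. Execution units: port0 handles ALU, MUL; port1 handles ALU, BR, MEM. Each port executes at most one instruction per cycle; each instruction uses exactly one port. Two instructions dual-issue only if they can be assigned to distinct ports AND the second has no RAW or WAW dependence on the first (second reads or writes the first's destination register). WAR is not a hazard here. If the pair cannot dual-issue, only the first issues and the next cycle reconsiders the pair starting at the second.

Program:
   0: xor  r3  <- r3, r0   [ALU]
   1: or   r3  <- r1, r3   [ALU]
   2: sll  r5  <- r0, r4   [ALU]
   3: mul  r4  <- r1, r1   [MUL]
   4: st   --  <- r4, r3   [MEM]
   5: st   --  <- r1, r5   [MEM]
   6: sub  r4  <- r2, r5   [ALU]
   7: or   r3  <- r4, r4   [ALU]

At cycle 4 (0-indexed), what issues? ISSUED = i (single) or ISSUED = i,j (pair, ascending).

ISSUED = 5,6

#0 head=0: xor.ALU i0 RAW+WAW r3
#1 head=1: or.ALU/sll.ALU i1&i2 dual
#2 head=3: mul.MUL i3 RAW r4
#3 head=4: st.MEM i4 no-port MEM/MEM
#4 head=5: st.MEM/sub.ALU i5&i6 dual
#5 head=7: or.ALU i7 tail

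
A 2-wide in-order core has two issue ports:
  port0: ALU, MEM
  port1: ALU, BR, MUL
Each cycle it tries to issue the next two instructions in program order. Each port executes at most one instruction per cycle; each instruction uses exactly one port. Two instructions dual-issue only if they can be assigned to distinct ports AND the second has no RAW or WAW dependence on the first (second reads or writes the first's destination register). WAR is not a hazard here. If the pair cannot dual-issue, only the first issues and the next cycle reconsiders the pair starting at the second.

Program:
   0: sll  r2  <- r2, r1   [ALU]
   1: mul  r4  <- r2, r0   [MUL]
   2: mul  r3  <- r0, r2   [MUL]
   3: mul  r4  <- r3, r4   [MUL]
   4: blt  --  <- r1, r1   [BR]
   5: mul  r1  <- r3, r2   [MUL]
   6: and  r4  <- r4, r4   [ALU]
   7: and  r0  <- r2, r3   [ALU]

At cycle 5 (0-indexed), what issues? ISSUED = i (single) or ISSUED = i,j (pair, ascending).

ISSUED = 5,6

t=0 i0:sll.ALU ; RAW r2
t=1 i1:mul.MUL ; no-port MUL/MUL
t=2 i2:mul.MUL ; no-port MUL/MUL
t=3 i3:mul.MUL ; no-port MUL/BR
t=4 i4:blt.BR ; no-port BR/MUL
t=5 i5&i6:mul.MUL and.ALU ; dual
t=6 i7:and.ALU ; tail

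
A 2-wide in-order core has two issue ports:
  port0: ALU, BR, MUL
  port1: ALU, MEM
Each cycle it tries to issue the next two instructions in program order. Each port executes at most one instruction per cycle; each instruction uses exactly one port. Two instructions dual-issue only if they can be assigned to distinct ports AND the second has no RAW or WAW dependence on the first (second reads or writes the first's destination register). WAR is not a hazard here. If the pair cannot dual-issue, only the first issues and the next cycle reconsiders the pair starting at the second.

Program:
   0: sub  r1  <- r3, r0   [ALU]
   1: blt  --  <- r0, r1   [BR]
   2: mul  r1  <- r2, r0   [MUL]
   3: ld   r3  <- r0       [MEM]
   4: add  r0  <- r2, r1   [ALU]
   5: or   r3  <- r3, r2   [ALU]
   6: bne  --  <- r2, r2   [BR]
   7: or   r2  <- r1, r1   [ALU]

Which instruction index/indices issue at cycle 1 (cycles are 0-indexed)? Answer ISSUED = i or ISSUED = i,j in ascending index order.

  cy0 -> i0 (sub.ALU) RAW r1
  cy1 -> i1 (blt.BR) no-port BR/MUL
  cy2 -> i2&i3 (mul.MUL;ld.MEM) dual
  cy3 -> i4&i5 (add.ALU;or.ALU) dual
  cy4 -> i6&i7 (bne.BR;or.ALU) dual

ISSUED = 1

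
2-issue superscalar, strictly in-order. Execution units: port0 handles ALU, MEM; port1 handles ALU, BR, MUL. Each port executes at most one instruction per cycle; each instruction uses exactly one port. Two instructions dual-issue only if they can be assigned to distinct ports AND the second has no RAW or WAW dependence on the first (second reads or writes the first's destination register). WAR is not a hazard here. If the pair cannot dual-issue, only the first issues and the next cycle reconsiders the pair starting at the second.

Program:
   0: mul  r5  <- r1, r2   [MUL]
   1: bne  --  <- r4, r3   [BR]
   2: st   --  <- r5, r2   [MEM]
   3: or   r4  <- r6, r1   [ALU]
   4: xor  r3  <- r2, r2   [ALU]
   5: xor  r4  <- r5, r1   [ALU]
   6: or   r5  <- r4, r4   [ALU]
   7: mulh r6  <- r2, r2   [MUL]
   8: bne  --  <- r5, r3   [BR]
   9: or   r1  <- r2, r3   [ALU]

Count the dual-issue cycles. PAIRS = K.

PAIRS = 4

#0 head=0: mul.MUL i0 no-port MUL/BR
#1 head=1: bne.BR/st.MEM i1+i2 dual
#2 head=3: or.ALU/xor.ALU i3+i4 dual
#3 head=5: xor.ALU i5 RAW r4
#4 head=6: or.ALU/mulh.MUL i6+i7 dual
#5 head=8: bne.BR/or.ALU i8+i9 dual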